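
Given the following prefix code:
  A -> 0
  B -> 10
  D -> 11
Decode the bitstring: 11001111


Decoding step by step:
Bits 11 -> D
Bits 0 -> A
Bits 0 -> A
Bits 11 -> D
Bits 11 -> D


Decoded message: DAADD


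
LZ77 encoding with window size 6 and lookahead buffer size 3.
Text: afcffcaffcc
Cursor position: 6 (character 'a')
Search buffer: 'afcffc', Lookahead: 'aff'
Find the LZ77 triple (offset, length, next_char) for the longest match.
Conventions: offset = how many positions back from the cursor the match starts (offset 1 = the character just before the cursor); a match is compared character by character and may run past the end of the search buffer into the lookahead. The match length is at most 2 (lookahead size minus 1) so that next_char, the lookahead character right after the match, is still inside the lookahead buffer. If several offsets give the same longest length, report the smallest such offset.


Try each offset into the search buffer:
  offset=1 (pos 5, char 'c'): match length 0
  offset=2 (pos 4, char 'f'): match length 0
  offset=3 (pos 3, char 'f'): match length 0
  offset=4 (pos 2, char 'c'): match length 0
  offset=5 (pos 1, char 'f'): match length 0
  offset=6 (pos 0, char 'a'): match length 2
Longest match has length 2 at offset 6.
next_char = character at position 6 + 2 = 8 -> 'f'

Best match: offset=6, length=2 (matching 'af' starting at position 0)
LZ77 triple: (6, 2, 'f')


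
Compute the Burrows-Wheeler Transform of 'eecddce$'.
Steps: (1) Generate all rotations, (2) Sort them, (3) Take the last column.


Rotations (sorted):
  0: $eecddce -> last char: e
  1: cddce$ee -> last char: e
  2: ce$eecdd -> last char: d
  3: dce$eecd -> last char: d
  4: ddce$eec -> last char: c
  5: e$eecddc -> last char: c
  6: ecddce$e -> last char: e
  7: eecddce$ -> last char: $


BWT = eeddcce$


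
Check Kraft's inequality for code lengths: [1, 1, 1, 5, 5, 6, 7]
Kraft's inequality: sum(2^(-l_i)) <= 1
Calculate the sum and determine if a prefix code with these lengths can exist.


Sum = 2^(-1) + 2^(-1) + 2^(-1) + 2^(-5) + 2^(-5) + 2^(-6) + 2^(-7)
    = 0.5 + 0.5 + 0.5 + 0.03125 + 0.03125 + 0.015625 + 0.0078125
    = 203/128 = 1.5859375
Since 1.5859375 > 1, Kraft's inequality is NOT satisfied.
A prefix code with these lengths CANNOT exist.

Kraft sum = 1.5859375. Not satisfied.


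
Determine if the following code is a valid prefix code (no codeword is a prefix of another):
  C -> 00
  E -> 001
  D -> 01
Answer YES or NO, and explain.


Checking each pair (does one codeword prefix another?):
  C='00' vs E='001': prefix -- VIOLATION

NO -- this is NOT a valid prefix code. C (00) is a prefix of E (001).


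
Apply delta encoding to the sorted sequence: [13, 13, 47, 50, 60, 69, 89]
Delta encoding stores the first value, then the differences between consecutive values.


First value: 13
Deltas:
  13 - 13 = 0
  47 - 13 = 34
  50 - 47 = 3
  60 - 50 = 10
  69 - 60 = 9
  89 - 69 = 20


Delta encoded: [13, 0, 34, 3, 10, 9, 20]


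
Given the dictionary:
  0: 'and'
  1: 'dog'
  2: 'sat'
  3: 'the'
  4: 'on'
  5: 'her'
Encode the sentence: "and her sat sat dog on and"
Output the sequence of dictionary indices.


Look up each word in the dictionary:
  'and' -> 0
  'her' -> 5
  'sat' -> 2
  'sat' -> 2
  'dog' -> 1
  'on' -> 4
  'and' -> 0

Encoded: [0, 5, 2, 2, 1, 4, 0]


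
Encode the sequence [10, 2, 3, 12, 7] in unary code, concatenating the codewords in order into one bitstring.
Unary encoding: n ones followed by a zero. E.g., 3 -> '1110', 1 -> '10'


Encode each number as n ones followed by a terminating 0:
  10 -> 11111111110 (11 bits)
  2 -> 110 (3 bits)
  3 -> 1110 (4 bits)
  12 -> 1111111111110 (13 bits)
  7 -> 11111110 (8 bits)
Total length = 11 + 3 + 4 + 13 + 8 = 39 bits.

Unary([10, 2, 3, 12, 7]) = 111111111101101110111111111111011111110 (39 bits)


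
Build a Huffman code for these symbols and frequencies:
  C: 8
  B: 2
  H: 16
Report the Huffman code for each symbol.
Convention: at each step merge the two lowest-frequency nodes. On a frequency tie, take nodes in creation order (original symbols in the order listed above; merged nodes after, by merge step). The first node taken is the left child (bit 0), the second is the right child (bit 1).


Huffman tree construction:
Step 1: Merge B(2) + C(8) = 10
Step 2: Merge (B+C)(10) + H(16) = 26
Read each symbol's code off the tree from the root (left child = 0, right child = 1).

Codes:
  C: 01 (length 2)
  B: 00 (length 2)
  H: 1 (length 1)
Average code length: 36/26 = 1.3846 bits/symbol


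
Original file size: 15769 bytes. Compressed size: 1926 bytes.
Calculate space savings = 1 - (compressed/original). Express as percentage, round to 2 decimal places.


ratio = compressed/original = 1926/15769 = 0.122138
savings = 1 - ratio = 1 - 0.122138 = 0.877862
as a percentage: 0.877862 * 100 = 87.79%

Space savings = 1 - 1926/15769 = 87.79%


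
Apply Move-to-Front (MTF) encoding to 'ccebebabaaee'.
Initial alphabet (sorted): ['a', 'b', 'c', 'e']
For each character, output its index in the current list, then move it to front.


MTF encoding:
'c': index 2 in ['a', 'b', 'c', 'e'] -> ['c', 'a', 'b', 'e']
'c': index 0 in ['c', 'a', 'b', 'e'] -> ['c', 'a', 'b', 'e']
'e': index 3 in ['c', 'a', 'b', 'e'] -> ['e', 'c', 'a', 'b']
'b': index 3 in ['e', 'c', 'a', 'b'] -> ['b', 'e', 'c', 'a']
'e': index 1 in ['b', 'e', 'c', 'a'] -> ['e', 'b', 'c', 'a']
'b': index 1 in ['e', 'b', 'c', 'a'] -> ['b', 'e', 'c', 'a']
'a': index 3 in ['b', 'e', 'c', 'a'] -> ['a', 'b', 'e', 'c']
'b': index 1 in ['a', 'b', 'e', 'c'] -> ['b', 'a', 'e', 'c']
'a': index 1 in ['b', 'a', 'e', 'c'] -> ['a', 'b', 'e', 'c']
'a': index 0 in ['a', 'b', 'e', 'c'] -> ['a', 'b', 'e', 'c']
'e': index 2 in ['a', 'b', 'e', 'c'] -> ['e', 'a', 'b', 'c']
'e': index 0 in ['e', 'a', 'b', 'c'] -> ['e', 'a', 'b', 'c']


Output: [2, 0, 3, 3, 1, 1, 3, 1, 1, 0, 2, 0]


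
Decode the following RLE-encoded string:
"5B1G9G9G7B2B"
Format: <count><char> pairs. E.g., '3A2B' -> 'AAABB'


Expanding each <count><char> pair:
  5B -> 'BBBBB'
  1G -> 'G'
  9G -> 'GGGGGGGGG'
  9G -> 'GGGGGGGGG'
  7B -> 'BBBBBBB'
  2B -> 'BB'

Decoded = BBBBBGGGGGGGGGGGGGGGGGGGBBBBBBBBB


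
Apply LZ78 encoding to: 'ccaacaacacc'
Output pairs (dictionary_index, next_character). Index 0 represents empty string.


LZ78 encoding steps:
Dictionary: {0: ''}
Step 1: w='' (idx 0), next='c' -> output (0, 'c'), add 'c' as idx 1
Step 2: w='c' (idx 1), next='a' -> output (1, 'a'), add 'ca' as idx 2
Step 3: w='' (idx 0), next='a' -> output (0, 'a'), add 'a' as idx 3
Step 4: w='ca' (idx 2), next='a' -> output (2, 'a'), add 'caa' as idx 4
Step 5: w='ca' (idx 2), next='c' -> output (2, 'c'), add 'cac' as idx 5
Step 6: w='c' (idx 1), end of input -> output (1, '')


Encoded: [(0, 'c'), (1, 'a'), (0, 'a'), (2, 'a'), (2, 'c'), (1, '')]


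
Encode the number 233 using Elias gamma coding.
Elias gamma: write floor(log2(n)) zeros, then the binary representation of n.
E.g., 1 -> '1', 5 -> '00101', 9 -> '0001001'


num_bits = floor(log2(233)) + 1 = 8
leading_zeros = num_bits - 1 = 7
binary(233) = 11101001

Elias gamma(233) = '0000000' + '11101001' = 000000011101001 (15 bits)


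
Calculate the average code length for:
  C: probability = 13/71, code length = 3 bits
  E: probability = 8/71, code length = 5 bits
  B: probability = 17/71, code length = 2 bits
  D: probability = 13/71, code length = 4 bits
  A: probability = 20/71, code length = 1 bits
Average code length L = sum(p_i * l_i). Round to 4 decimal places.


Weighted contributions p_i * l_i:
  C: (13/71) * 3 = 39/71
  E: (8/71) * 5 = 40/71
  B: (17/71) * 2 = 34/71
  D: (13/71) * 4 = 52/71
  A: (20/71) * 1 = 20/71
Sum = (39 + 40 + 34 + 52 + 20)/71 = 185/71

L = 185/71 = 2.6056 bits/symbol


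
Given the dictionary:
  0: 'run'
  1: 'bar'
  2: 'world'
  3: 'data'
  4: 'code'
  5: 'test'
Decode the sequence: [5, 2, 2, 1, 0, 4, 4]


Look up each index in the dictionary:
  5 -> 'test'
  2 -> 'world'
  2 -> 'world'
  1 -> 'bar'
  0 -> 'run'
  4 -> 'code'
  4 -> 'code'

Decoded: "test world world bar run code code"


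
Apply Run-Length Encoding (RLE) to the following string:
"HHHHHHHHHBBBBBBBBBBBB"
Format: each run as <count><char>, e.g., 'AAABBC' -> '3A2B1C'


Scanning runs left to right:
  i=0: run of 'H' x 9 -> '9H'
  i=9: run of 'B' x 12 -> '12B'

RLE = 9H12B


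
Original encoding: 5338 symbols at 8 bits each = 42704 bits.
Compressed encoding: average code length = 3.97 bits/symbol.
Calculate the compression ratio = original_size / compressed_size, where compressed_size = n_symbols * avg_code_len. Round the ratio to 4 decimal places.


original_size = n_symbols * orig_bits = 5338 * 8 = 42704 bits
compressed_size = n_symbols * avg_code_len = 5338 * 3.97 = 21191.86 bits
ratio = original_size / compressed_size = 42704 / 21191.86 = 2.0151

Compression ratio = 2.0151


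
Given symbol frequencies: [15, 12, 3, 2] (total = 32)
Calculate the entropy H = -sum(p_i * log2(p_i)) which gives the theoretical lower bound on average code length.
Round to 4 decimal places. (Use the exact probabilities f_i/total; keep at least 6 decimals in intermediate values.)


Per-symbol terms -p_i * log2(p_i) with p_i = f_i/32:
  p = 15/32 = 0.468750: log2(p) = -1.093109, -p*log2(p) = 0.512395
  p = 12/32 = 0.375000: log2(p) = -1.415037, -p*log2(p) = 0.530639
  p = 3/32 = 0.093750: log2(p) = -3.415037, -p*log2(p) = 0.320160
  p = 2/32 = 0.062500: log2(p) = -4.000000, -p*log2(p) = 0.250000
H = 0.512395 + 0.530639 + 0.320160 + 0.250000 = 1.613194

H = 1.6132 bits/symbol


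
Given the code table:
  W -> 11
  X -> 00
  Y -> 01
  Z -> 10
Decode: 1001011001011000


Decoding:
10 -> Z
01 -> Y
01 -> Y
10 -> Z
01 -> Y
01 -> Y
10 -> Z
00 -> X


Result: ZYYZYYZX


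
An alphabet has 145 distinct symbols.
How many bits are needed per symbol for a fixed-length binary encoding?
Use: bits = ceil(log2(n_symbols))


log2(145) = 7.1799
Bracket: 2^7 = 128 < 145 <= 2^8 = 256
So ceil(log2(145)) = 8

bits = ceil(log2(145)) = ceil(7.1799) = 8 bits


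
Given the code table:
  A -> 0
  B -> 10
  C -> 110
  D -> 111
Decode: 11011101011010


Decoding:
110 -> C
111 -> D
0 -> A
10 -> B
110 -> C
10 -> B


Result: CDABCB


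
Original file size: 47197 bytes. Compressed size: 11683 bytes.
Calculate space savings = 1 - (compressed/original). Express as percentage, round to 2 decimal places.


ratio = compressed/original = 11683/47197 = 0.247537
savings = 1 - ratio = 1 - 0.247537 = 0.752463
as a percentage: 0.752463 * 100 = 75.25%

Space savings = 1 - 11683/47197 = 75.25%


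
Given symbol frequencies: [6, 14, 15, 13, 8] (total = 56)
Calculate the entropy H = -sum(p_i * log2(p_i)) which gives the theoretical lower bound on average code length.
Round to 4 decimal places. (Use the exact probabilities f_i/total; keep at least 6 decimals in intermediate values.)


Per-symbol terms -p_i * log2(p_i) with p_i = f_i/56:
  p = 6/56 = 0.107143: log2(p) = -3.222392, -p*log2(p) = 0.345256
  p = 14/56 = 0.250000: log2(p) = -2.000000, -p*log2(p) = 0.500000
  p = 15/56 = 0.267857: log2(p) = -1.900464, -p*log2(p) = 0.509053
  p = 13/56 = 0.232143: log2(p) = -2.106915, -p*log2(p) = 0.489105
  p = 8/56 = 0.142857: log2(p) = -2.807355, -p*log2(p) = 0.401051
H = 0.345256 + 0.500000 + 0.509053 + 0.489105 + 0.401051 = 2.244465

H = 2.2445 bits/symbol


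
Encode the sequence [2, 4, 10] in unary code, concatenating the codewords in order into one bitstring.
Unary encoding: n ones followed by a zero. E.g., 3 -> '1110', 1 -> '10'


Encode each number as n ones followed by a terminating 0:
  2 -> 110 (3 bits)
  4 -> 11110 (5 bits)
  10 -> 11111111110 (11 bits)
Total length = 3 + 5 + 11 = 19 bits.

Unary([2, 4, 10]) = 1101111011111111110 (19 bits)


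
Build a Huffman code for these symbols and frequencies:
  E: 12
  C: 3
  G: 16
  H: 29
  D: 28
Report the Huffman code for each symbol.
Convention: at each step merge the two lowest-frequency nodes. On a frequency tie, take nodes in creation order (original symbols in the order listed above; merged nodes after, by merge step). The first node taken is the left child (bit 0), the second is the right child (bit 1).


Huffman tree construction:
Step 1: Merge C(3) + E(12) = 15
Step 2: Merge (C+E)(15) + G(16) = 31
Step 3: Merge D(28) + H(29) = 57
Step 4: Merge ((C+E)+G)(31) + (D+H)(57) = 88
Read each symbol's code off the tree from the root (left child = 0, right child = 1).

Codes:
  E: 001 (length 3)
  C: 000 (length 3)
  G: 01 (length 2)
  H: 11 (length 2)
  D: 10 (length 2)
Average code length: 191/88 = 2.1705 bits/symbol


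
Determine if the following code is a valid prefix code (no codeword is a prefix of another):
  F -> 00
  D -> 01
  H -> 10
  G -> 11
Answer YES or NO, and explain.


Checking each pair (does one codeword prefix another?):
  F='00' vs D='01': no prefix
  F='00' vs H='10': no prefix
  F='00' vs G='11': no prefix
  D='01' vs F='00': no prefix
  D='01' vs H='10': no prefix
  D='01' vs G='11': no prefix
  H='10' vs F='00': no prefix
  H='10' vs D='01': no prefix
  H='10' vs G='11': no prefix
  G='11' vs F='00': no prefix
  G='11' vs D='01': no prefix
  G='11' vs H='10': no prefix
No violation found over all pairs.

YES -- this is a valid prefix code. No codeword is a prefix of any other codeword.


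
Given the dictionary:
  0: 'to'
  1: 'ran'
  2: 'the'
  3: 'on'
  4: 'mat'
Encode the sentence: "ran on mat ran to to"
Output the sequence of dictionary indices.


Look up each word in the dictionary:
  'ran' -> 1
  'on' -> 3
  'mat' -> 4
  'ran' -> 1
  'to' -> 0
  'to' -> 0

Encoded: [1, 3, 4, 1, 0, 0]


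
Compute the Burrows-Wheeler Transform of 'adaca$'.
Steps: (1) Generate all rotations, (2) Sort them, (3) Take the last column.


Rotations (sorted):
  0: $adaca -> last char: a
  1: a$adac -> last char: c
  2: aca$ad -> last char: d
  3: adaca$ -> last char: $
  4: ca$ada -> last char: a
  5: daca$a -> last char: a


BWT = acd$aa


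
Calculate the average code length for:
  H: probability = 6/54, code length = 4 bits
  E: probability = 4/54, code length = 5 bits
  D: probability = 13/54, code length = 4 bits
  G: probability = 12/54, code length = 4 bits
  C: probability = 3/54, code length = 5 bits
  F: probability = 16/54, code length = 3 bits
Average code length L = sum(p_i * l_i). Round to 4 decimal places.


Weighted contributions p_i * l_i:
  H: (6/54) * 4 = 24/54
  E: (4/54) * 5 = 20/54
  D: (13/54) * 4 = 52/54
  G: (12/54) * 4 = 48/54
  C: (3/54) * 5 = 15/54
  F: (16/54) * 3 = 48/54
Sum = (24 + 20 + 52 + 48 + 15 + 48)/54 = 207/54

L = 207/54 = 3.8333 bits/symbol


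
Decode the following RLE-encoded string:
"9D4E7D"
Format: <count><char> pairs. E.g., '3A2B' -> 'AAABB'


Expanding each <count><char> pair:
  9D -> 'DDDDDDDDD'
  4E -> 'EEEE'
  7D -> 'DDDDDDD'

Decoded = DDDDDDDDDEEEEDDDDDDD


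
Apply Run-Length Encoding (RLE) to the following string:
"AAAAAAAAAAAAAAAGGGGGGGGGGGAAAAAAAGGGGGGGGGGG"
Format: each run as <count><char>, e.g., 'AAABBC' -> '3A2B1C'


Scanning runs left to right:
  i=0: run of 'A' x 15 -> '15A'
  i=15: run of 'G' x 11 -> '11G'
  i=26: run of 'A' x 7 -> '7A'
  i=33: run of 'G' x 11 -> '11G'

RLE = 15A11G7A11G


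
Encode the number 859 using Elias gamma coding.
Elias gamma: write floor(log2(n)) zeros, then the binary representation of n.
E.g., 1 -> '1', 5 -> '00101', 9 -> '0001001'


num_bits = floor(log2(859)) + 1 = 10
leading_zeros = num_bits - 1 = 9
binary(859) = 1101011011

Elias gamma(859) = '000000000' + '1101011011' = 0000000001101011011 (19 bits)


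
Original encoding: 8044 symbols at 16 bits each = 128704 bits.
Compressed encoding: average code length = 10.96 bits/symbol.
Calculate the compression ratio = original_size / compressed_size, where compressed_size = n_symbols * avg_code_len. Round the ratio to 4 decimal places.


original_size = n_symbols * orig_bits = 8044 * 16 = 128704 bits
compressed_size = n_symbols * avg_code_len = 8044 * 10.96 = 88162.24 bits
ratio = original_size / compressed_size = 128704 / 88162.24 = 1.4599

Compression ratio = 1.4599


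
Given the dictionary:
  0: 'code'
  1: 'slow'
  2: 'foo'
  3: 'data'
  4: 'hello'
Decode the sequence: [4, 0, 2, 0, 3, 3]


Look up each index in the dictionary:
  4 -> 'hello'
  0 -> 'code'
  2 -> 'foo'
  0 -> 'code'
  3 -> 'data'
  3 -> 'data'

Decoded: "hello code foo code data data"


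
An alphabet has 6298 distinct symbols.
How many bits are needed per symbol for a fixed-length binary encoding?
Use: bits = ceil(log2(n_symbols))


log2(6298) = 12.6207
Bracket: 2^12 = 4096 < 6298 <= 2^13 = 8192
So ceil(log2(6298)) = 13

bits = ceil(log2(6298)) = ceil(12.6207) = 13 bits


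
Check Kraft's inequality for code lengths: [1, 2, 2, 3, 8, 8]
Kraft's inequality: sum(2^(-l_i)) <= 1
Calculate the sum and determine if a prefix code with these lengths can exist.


Sum = 2^(-1) + 2^(-2) + 2^(-2) + 2^(-3) + 2^(-8) + 2^(-8)
    = 0.5 + 0.25 + 0.25 + 0.125 + 0.00390625 + 0.00390625
    = 290/256 = 1.1328125
Since 1.1328125 > 1, Kraft's inequality is NOT satisfied.
A prefix code with these lengths CANNOT exist.

Kraft sum = 1.1328125. Not satisfied.


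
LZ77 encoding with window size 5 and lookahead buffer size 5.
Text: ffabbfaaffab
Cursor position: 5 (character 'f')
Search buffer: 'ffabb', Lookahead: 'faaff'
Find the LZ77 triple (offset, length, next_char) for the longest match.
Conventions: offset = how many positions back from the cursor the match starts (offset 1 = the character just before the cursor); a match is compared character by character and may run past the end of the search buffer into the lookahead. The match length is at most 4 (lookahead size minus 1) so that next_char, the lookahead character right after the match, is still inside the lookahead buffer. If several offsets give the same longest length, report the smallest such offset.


Try each offset into the search buffer:
  offset=1 (pos 4, char 'b'): match length 0
  offset=2 (pos 3, char 'b'): match length 0
  offset=3 (pos 2, char 'a'): match length 0
  offset=4 (pos 1, char 'f'): match length 2
  offset=5 (pos 0, char 'f'): match length 1
Longest match has length 2 at offset 4.
next_char = character at position 5 + 2 = 7 -> 'a'

Best match: offset=4, length=2 (matching 'fa' starting at position 1)
LZ77 triple: (4, 2, 'a')


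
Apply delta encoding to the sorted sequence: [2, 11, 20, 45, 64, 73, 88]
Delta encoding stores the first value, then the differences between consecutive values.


First value: 2
Deltas:
  11 - 2 = 9
  20 - 11 = 9
  45 - 20 = 25
  64 - 45 = 19
  73 - 64 = 9
  88 - 73 = 15


Delta encoded: [2, 9, 9, 25, 19, 9, 15]


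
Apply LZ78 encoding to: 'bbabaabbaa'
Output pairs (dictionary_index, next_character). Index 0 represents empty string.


LZ78 encoding steps:
Dictionary: {0: ''}
Step 1: w='' (idx 0), next='b' -> output (0, 'b'), add 'b' as idx 1
Step 2: w='b' (idx 1), next='a' -> output (1, 'a'), add 'ba' as idx 2
Step 3: w='ba' (idx 2), next='a' -> output (2, 'a'), add 'baa' as idx 3
Step 4: w='b' (idx 1), next='b' -> output (1, 'b'), add 'bb' as idx 4
Step 5: w='' (idx 0), next='a' -> output (0, 'a'), add 'a' as idx 5
Step 6: w='a' (idx 5), end of input -> output (5, '')


Encoded: [(0, 'b'), (1, 'a'), (2, 'a'), (1, 'b'), (0, 'a'), (5, '')]


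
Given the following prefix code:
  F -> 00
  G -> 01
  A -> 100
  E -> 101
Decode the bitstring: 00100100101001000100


Decoding step by step:
Bits 00 -> F
Bits 100 -> A
Bits 100 -> A
Bits 101 -> E
Bits 00 -> F
Bits 100 -> A
Bits 01 -> G
Bits 00 -> F


Decoded message: FAAEFAGF


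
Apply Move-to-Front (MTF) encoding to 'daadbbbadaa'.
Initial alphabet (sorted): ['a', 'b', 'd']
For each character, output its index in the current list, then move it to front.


MTF encoding:
'd': index 2 in ['a', 'b', 'd'] -> ['d', 'a', 'b']
'a': index 1 in ['d', 'a', 'b'] -> ['a', 'd', 'b']
'a': index 0 in ['a', 'd', 'b'] -> ['a', 'd', 'b']
'd': index 1 in ['a', 'd', 'b'] -> ['d', 'a', 'b']
'b': index 2 in ['d', 'a', 'b'] -> ['b', 'd', 'a']
'b': index 0 in ['b', 'd', 'a'] -> ['b', 'd', 'a']
'b': index 0 in ['b', 'd', 'a'] -> ['b', 'd', 'a']
'a': index 2 in ['b', 'd', 'a'] -> ['a', 'b', 'd']
'd': index 2 in ['a', 'b', 'd'] -> ['d', 'a', 'b']
'a': index 1 in ['d', 'a', 'b'] -> ['a', 'd', 'b']
'a': index 0 in ['a', 'd', 'b'] -> ['a', 'd', 'b']


Output: [2, 1, 0, 1, 2, 0, 0, 2, 2, 1, 0]


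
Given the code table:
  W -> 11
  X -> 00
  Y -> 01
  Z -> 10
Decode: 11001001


Decoding:
11 -> W
00 -> X
10 -> Z
01 -> Y


Result: WXZY


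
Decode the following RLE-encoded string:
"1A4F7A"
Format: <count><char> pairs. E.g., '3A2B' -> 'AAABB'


Expanding each <count><char> pair:
  1A -> 'A'
  4F -> 'FFFF'
  7A -> 'AAAAAAA'

Decoded = AFFFFAAAAAAA


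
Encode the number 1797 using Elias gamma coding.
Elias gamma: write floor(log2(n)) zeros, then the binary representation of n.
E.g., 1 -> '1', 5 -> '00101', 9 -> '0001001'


num_bits = floor(log2(1797)) + 1 = 11
leading_zeros = num_bits - 1 = 10
binary(1797) = 11100000101

Elias gamma(1797) = '0000000000' + '11100000101' = 000000000011100000101 (21 bits)


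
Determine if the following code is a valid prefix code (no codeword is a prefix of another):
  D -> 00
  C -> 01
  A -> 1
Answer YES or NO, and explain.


Checking each pair (does one codeword prefix another?):
  D='00' vs C='01': no prefix
  D='00' vs A='1': no prefix
  C='01' vs D='00': no prefix
  C='01' vs A='1': no prefix
  A='1' vs D='00': no prefix
  A='1' vs C='01': no prefix
No violation found over all pairs.

YES -- this is a valid prefix code. No codeword is a prefix of any other codeword.


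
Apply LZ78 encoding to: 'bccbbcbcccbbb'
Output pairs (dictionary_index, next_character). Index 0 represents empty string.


LZ78 encoding steps:
Dictionary: {0: ''}
Step 1: w='' (idx 0), next='b' -> output (0, 'b'), add 'b' as idx 1
Step 2: w='' (idx 0), next='c' -> output (0, 'c'), add 'c' as idx 2
Step 3: w='c' (idx 2), next='b' -> output (2, 'b'), add 'cb' as idx 3
Step 4: w='b' (idx 1), next='c' -> output (1, 'c'), add 'bc' as idx 4
Step 5: w='bc' (idx 4), next='c' -> output (4, 'c'), add 'bcc' as idx 5
Step 6: w='cb' (idx 3), next='b' -> output (3, 'b'), add 'cbb' as idx 6
Step 7: w='b' (idx 1), end of input -> output (1, '')


Encoded: [(0, 'b'), (0, 'c'), (2, 'b'), (1, 'c'), (4, 'c'), (3, 'b'), (1, '')]


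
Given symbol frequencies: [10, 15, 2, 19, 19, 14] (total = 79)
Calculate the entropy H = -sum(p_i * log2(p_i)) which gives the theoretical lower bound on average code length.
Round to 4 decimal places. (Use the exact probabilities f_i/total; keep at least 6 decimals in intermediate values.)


Per-symbol terms -p_i * log2(p_i) with p_i = f_i/79:
  p = 10/79 = 0.126582: log2(p) = -2.981853, -p*log2(p) = 0.377450
  p = 15/79 = 0.189873: log2(p) = -2.396890, -p*log2(p) = 0.455106
  p = 2/79 = 0.025316: log2(p) = -5.303781, -p*log2(p) = 0.134273
  p = 19/79 = 0.240506: log2(p) = -2.055853, -p*log2(p) = 0.494446
  p = 19/79 = 0.240506: log2(p) = -2.055853, -p*log2(p) = 0.494446
  p = 14/79 = 0.177215: log2(p) = -2.496426, -p*log2(p) = 0.442405
H = 0.377450 + 0.455106 + 0.134273 + 0.494446 + 0.494446 + 0.442405 = 2.398126

H = 2.3981 bits/symbol


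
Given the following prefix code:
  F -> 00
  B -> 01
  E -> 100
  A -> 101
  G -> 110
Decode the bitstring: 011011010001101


Decoding step by step:
Bits 01 -> B
Bits 101 -> A
Bits 101 -> A
Bits 00 -> F
Bits 01 -> B
Bits 101 -> A


Decoded message: BAAFBA


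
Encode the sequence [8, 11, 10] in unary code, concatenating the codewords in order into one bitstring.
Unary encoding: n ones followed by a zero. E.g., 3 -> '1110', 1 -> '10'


Encode each number as n ones followed by a terminating 0:
  8 -> 111111110 (9 bits)
  11 -> 111111111110 (12 bits)
  10 -> 11111111110 (11 bits)
Total length = 9 + 12 + 11 = 32 bits.

Unary([8, 11, 10]) = 11111111011111111111011111111110 (32 bits)


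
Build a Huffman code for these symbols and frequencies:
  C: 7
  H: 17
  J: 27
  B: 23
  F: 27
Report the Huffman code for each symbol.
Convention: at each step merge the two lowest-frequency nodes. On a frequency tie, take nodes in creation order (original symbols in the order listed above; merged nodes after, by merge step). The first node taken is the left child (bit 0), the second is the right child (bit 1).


Huffman tree construction:
Step 1: Merge C(7) + H(17) = 24
Step 2: Merge B(23) + (C+H)(24) = 47
Step 3: Merge J(27) + F(27) = 54
Step 4: Merge (B+(C+H))(47) + (J+F)(54) = 101
Read each symbol's code off the tree from the root (left child = 0, right child = 1).

Codes:
  C: 010 (length 3)
  H: 011 (length 3)
  J: 10 (length 2)
  B: 00 (length 2)
  F: 11 (length 2)
Average code length: 226/101 = 2.2376 bits/symbol


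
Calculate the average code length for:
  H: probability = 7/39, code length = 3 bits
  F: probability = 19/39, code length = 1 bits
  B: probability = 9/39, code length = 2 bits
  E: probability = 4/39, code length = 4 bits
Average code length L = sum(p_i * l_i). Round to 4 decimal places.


Weighted contributions p_i * l_i:
  H: (7/39) * 3 = 21/39
  F: (19/39) * 1 = 19/39
  B: (9/39) * 2 = 18/39
  E: (4/39) * 4 = 16/39
Sum = (21 + 19 + 18 + 16)/39 = 74/39

L = 74/39 = 1.8974 bits/symbol


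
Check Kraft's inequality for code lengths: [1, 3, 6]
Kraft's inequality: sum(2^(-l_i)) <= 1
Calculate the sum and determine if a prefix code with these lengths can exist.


Sum = 2^(-1) + 2^(-3) + 2^(-6)
    = 0.5 + 0.125 + 0.015625
    = 41/64 = 0.640625
Since 0.640625 <= 1, Kraft's inequality IS satisfied.
A prefix code with these lengths CAN exist.

Kraft sum = 0.640625. Satisfied.


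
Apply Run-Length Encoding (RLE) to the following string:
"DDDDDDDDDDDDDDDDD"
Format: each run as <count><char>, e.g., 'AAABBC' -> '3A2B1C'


Scanning runs left to right:
  i=0: run of 'D' x 17 -> '17D'

RLE = 17D


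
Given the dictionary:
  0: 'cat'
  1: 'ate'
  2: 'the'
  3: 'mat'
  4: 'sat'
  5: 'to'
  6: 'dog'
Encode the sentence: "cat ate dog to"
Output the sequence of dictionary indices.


Look up each word in the dictionary:
  'cat' -> 0
  'ate' -> 1
  'dog' -> 6
  'to' -> 5

Encoded: [0, 1, 6, 5]


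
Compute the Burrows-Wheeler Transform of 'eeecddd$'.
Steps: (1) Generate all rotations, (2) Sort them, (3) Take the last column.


Rotations (sorted):
  0: $eeecddd -> last char: d
  1: cddd$eee -> last char: e
  2: d$eeecdd -> last char: d
  3: dd$eeecd -> last char: d
  4: ddd$eeec -> last char: c
  5: ecddd$ee -> last char: e
  6: eecddd$e -> last char: e
  7: eeecddd$ -> last char: $


BWT = deddcee$


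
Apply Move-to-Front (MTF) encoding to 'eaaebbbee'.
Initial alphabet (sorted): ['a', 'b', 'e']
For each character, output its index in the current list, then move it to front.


MTF encoding:
'e': index 2 in ['a', 'b', 'e'] -> ['e', 'a', 'b']
'a': index 1 in ['e', 'a', 'b'] -> ['a', 'e', 'b']
'a': index 0 in ['a', 'e', 'b'] -> ['a', 'e', 'b']
'e': index 1 in ['a', 'e', 'b'] -> ['e', 'a', 'b']
'b': index 2 in ['e', 'a', 'b'] -> ['b', 'e', 'a']
'b': index 0 in ['b', 'e', 'a'] -> ['b', 'e', 'a']
'b': index 0 in ['b', 'e', 'a'] -> ['b', 'e', 'a']
'e': index 1 in ['b', 'e', 'a'] -> ['e', 'b', 'a']
'e': index 0 in ['e', 'b', 'a'] -> ['e', 'b', 'a']


Output: [2, 1, 0, 1, 2, 0, 0, 1, 0]


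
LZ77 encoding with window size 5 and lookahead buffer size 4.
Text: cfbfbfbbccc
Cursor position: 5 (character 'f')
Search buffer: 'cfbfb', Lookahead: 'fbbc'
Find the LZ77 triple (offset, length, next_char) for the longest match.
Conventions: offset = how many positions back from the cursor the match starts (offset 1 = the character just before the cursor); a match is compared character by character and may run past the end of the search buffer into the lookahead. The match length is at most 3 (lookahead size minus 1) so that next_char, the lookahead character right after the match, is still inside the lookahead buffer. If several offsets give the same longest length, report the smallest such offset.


Try each offset into the search buffer:
  offset=1 (pos 4, char 'b'): match length 0
  offset=2 (pos 3, char 'f'): match length 2
  offset=3 (pos 2, char 'b'): match length 0
  offset=4 (pos 1, char 'f'): match length 2
  offset=5 (pos 0, char 'c'): match length 0
Longest match has length 2, found at offsets 2, 4; take the smallest, offset 2.
next_char = character at position 5 + 2 = 7 -> 'b'

Best match: offset=2, length=2 (matching 'fb' starting at position 3)
LZ77 triple: (2, 2, 'b')


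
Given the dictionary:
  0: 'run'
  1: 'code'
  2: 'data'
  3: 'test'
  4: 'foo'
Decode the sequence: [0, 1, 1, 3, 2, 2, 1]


Look up each index in the dictionary:
  0 -> 'run'
  1 -> 'code'
  1 -> 'code'
  3 -> 'test'
  2 -> 'data'
  2 -> 'data'
  1 -> 'code'

Decoded: "run code code test data data code"


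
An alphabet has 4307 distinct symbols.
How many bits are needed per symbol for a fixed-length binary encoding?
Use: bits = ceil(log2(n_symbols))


log2(4307) = 12.0725
Bracket: 2^12 = 4096 < 4307 <= 2^13 = 8192
So ceil(log2(4307)) = 13

bits = ceil(log2(4307)) = ceil(12.0725) = 13 bits


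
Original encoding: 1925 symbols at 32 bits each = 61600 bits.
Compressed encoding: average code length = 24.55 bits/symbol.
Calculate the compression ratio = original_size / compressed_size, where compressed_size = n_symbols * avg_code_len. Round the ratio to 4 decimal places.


original_size = n_symbols * orig_bits = 1925 * 32 = 61600 bits
compressed_size = n_symbols * avg_code_len = 1925 * 24.55 = 47258.75 bits
ratio = original_size / compressed_size = 61600 / 47258.75 = 1.3035

Compression ratio = 1.3035


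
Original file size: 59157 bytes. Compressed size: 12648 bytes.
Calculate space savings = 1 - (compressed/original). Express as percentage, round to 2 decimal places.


ratio = compressed/original = 12648/59157 = 0.213804
savings = 1 - ratio = 1 - 0.213804 = 0.786196
as a percentage: 0.786196 * 100 = 78.62%

Space savings = 1 - 12648/59157 = 78.62%


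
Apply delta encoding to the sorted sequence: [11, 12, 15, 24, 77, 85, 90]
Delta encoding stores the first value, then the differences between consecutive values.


First value: 11
Deltas:
  12 - 11 = 1
  15 - 12 = 3
  24 - 15 = 9
  77 - 24 = 53
  85 - 77 = 8
  90 - 85 = 5


Delta encoded: [11, 1, 3, 9, 53, 8, 5]


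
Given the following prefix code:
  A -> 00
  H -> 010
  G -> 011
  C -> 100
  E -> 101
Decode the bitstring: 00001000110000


Decoding step by step:
Bits 00 -> A
Bits 00 -> A
Bits 100 -> C
Bits 011 -> G
Bits 00 -> A
Bits 00 -> A


Decoded message: AACGAA


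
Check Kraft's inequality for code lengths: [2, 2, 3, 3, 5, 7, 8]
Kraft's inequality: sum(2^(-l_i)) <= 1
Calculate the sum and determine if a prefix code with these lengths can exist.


Sum = 2^(-2) + 2^(-2) + 2^(-3) + 2^(-3) + 2^(-5) + 2^(-7) + 2^(-8)
    = 0.25 + 0.25 + 0.125 + 0.125 + 0.03125 + 0.0078125 + 0.00390625
    = 203/256 = 0.79296875
Since 0.79296875 <= 1, Kraft's inequality IS satisfied.
A prefix code with these lengths CAN exist.

Kraft sum = 0.79296875. Satisfied.


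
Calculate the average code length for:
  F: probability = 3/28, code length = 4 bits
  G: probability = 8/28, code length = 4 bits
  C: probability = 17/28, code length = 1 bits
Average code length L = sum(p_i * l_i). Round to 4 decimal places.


Weighted contributions p_i * l_i:
  F: (3/28) * 4 = 12/28
  G: (8/28) * 4 = 32/28
  C: (17/28) * 1 = 17/28
Sum = (12 + 32 + 17)/28 = 61/28

L = 61/28 = 2.1786 bits/symbol


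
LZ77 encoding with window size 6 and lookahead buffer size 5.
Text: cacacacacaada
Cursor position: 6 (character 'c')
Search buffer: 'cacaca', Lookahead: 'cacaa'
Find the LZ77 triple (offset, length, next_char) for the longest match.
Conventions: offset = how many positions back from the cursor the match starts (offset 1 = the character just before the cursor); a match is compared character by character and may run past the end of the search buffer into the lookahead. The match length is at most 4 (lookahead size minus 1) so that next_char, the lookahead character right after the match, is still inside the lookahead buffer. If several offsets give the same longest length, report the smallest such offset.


Try each offset into the search buffer:
  offset=1 (pos 5, char 'a'): match length 0
  offset=2 (pos 4, char 'c'): match length 4
  offset=3 (pos 3, char 'a'): match length 0
  offset=4 (pos 2, char 'c'): match length 4
  offset=5 (pos 1, char 'a'): match length 0
  offset=6 (pos 0, char 'c'): match length 4
Longest match has length 4, found at offsets 2, 4, 6; take the smallest, offset 2.
next_char = character at position 6 + 4 = 10 -> 'a'

Best match: offset=2, length=4 (matching 'caca' starting at position 4)
LZ77 triple: (2, 4, 'a')


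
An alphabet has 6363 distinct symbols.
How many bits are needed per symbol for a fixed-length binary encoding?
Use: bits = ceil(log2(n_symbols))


log2(6363) = 12.6355
Bracket: 2^12 = 4096 < 6363 <= 2^13 = 8192
So ceil(log2(6363)) = 13

bits = ceil(log2(6363)) = ceil(12.6355) = 13 bits


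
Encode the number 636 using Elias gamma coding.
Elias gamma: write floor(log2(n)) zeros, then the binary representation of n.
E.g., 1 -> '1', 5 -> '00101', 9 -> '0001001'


num_bits = floor(log2(636)) + 1 = 10
leading_zeros = num_bits - 1 = 9
binary(636) = 1001111100

Elias gamma(636) = '000000000' + '1001111100' = 0000000001001111100 (19 bits)


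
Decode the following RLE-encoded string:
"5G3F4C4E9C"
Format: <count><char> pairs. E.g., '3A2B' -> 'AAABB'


Expanding each <count><char> pair:
  5G -> 'GGGGG'
  3F -> 'FFF'
  4C -> 'CCCC'
  4E -> 'EEEE'
  9C -> 'CCCCCCCCC'

Decoded = GGGGGFFFCCCCEEEECCCCCCCCC


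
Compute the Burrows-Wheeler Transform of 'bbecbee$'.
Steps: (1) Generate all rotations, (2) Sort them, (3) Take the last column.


Rotations (sorted):
  0: $bbecbee -> last char: e
  1: bbecbee$ -> last char: $
  2: becbee$b -> last char: b
  3: bee$bbec -> last char: c
  4: cbee$bbe -> last char: e
  5: e$bbecbe -> last char: e
  6: ecbee$bb -> last char: b
  7: ee$bbecb -> last char: b


BWT = e$bceebb


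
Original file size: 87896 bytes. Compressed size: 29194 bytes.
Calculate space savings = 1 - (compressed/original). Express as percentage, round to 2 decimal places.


ratio = compressed/original = 29194/87896 = 0.332143
savings = 1 - ratio = 1 - 0.332143 = 0.667857
as a percentage: 0.667857 * 100 = 66.79%

Space savings = 1 - 29194/87896 = 66.79%


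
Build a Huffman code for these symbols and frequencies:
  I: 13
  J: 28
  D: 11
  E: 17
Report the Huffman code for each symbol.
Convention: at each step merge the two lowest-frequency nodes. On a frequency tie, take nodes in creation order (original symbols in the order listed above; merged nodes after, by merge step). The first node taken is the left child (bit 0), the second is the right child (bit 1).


Huffman tree construction:
Step 1: Merge D(11) + I(13) = 24
Step 2: Merge E(17) + (D+I)(24) = 41
Step 3: Merge J(28) + (E+(D+I))(41) = 69
Read each symbol's code off the tree from the root (left child = 0, right child = 1).

Codes:
  I: 111 (length 3)
  J: 0 (length 1)
  D: 110 (length 3)
  E: 10 (length 2)
Average code length: 134/69 = 1.9420 bits/symbol


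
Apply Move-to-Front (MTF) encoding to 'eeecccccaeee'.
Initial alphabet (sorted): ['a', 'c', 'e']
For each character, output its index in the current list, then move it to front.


MTF encoding:
'e': index 2 in ['a', 'c', 'e'] -> ['e', 'a', 'c']
'e': index 0 in ['e', 'a', 'c'] -> ['e', 'a', 'c']
'e': index 0 in ['e', 'a', 'c'] -> ['e', 'a', 'c']
'c': index 2 in ['e', 'a', 'c'] -> ['c', 'e', 'a']
'c': index 0 in ['c', 'e', 'a'] -> ['c', 'e', 'a']
'c': index 0 in ['c', 'e', 'a'] -> ['c', 'e', 'a']
'c': index 0 in ['c', 'e', 'a'] -> ['c', 'e', 'a']
'c': index 0 in ['c', 'e', 'a'] -> ['c', 'e', 'a']
'a': index 2 in ['c', 'e', 'a'] -> ['a', 'c', 'e']
'e': index 2 in ['a', 'c', 'e'] -> ['e', 'a', 'c']
'e': index 0 in ['e', 'a', 'c'] -> ['e', 'a', 'c']
'e': index 0 in ['e', 'a', 'c'] -> ['e', 'a', 'c']


Output: [2, 0, 0, 2, 0, 0, 0, 0, 2, 2, 0, 0]


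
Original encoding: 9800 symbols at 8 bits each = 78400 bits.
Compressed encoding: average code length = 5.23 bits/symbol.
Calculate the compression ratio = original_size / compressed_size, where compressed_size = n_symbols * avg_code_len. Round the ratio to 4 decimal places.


original_size = n_symbols * orig_bits = 9800 * 8 = 78400 bits
compressed_size = n_symbols * avg_code_len = 9800 * 5.23 = 51254.0 bits
ratio = original_size / compressed_size = 78400 / 51254.0 = 1.5296

Compression ratio = 1.5296


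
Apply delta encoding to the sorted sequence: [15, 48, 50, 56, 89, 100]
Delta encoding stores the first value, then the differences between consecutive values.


First value: 15
Deltas:
  48 - 15 = 33
  50 - 48 = 2
  56 - 50 = 6
  89 - 56 = 33
  100 - 89 = 11


Delta encoded: [15, 33, 2, 6, 33, 11]


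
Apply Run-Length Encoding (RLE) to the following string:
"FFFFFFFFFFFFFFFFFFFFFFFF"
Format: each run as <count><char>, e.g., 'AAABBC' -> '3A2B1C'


Scanning runs left to right:
  i=0: run of 'F' x 24 -> '24F'

RLE = 24F


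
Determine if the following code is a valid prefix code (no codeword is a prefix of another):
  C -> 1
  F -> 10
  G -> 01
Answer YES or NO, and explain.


Checking each pair (does one codeword prefix another?):
  C='1' vs F='10': prefix -- VIOLATION

NO -- this is NOT a valid prefix code. C (1) is a prefix of F (10).


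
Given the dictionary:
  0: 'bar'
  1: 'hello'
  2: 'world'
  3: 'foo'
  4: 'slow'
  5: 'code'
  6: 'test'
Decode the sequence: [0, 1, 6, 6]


Look up each index in the dictionary:
  0 -> 'bar'
  1 -> 'hello'
  6 -> 'test'
  6 -> 'test'

Decoded: "bar hello test test"


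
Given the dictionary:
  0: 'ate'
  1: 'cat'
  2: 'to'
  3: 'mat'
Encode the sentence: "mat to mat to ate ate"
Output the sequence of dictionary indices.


Look up each word in the dictionary:
  'mat' -> 3
  'to' -> 2
  'mat' -> 3
  'to' -> 2
  'ate' -> 0
  'ate' -> 0

Encoded: [3, 2, 3, 2, 0, 0]


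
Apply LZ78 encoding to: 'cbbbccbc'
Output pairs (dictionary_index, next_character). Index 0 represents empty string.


LZ78 encoding steps:
Dictionary: {0: ''}
Step 1: w='' (idx 0), next='c' -> output (0, 'c'), add 'c' as idx 1
Step 2: w='' (idx 0), next='b' -> output (0, 'b'), add 'b' as idx 2
Step 3: w='b' (idx 2), next='b' -> output (2, 'b'), add 'bb' as idx 3
Step 4: w='c' (idx 1), next='c' -> output (1, 'c'), add 'cc' as idx 4
Step 5: w='b' (idx 2), next='c' -> output (2, 'c'), add 'bc' as idx 5


Encoded: [(0, 'c'), (0, 'b'), (2, 'b'), (1, 'c'), (2, 'c')]


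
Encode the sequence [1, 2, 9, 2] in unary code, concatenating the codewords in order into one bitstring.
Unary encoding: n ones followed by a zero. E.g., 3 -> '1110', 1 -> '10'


Encode each number as n ones followed by a terminating 0:
  1 -> 10 (2 bits)
  2 -> 110 (3 bits)
  9 -> 1111111110 (10 bits)
  2 -> 110 (3 bits)
Total length = 2 + 3 + 10 + 3 = 18 bits.

Unary([1, 2, 9, 2]) = 101101111111110110 (18 bits)


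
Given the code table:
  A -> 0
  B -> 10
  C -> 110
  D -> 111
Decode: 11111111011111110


Decoding:
111 -> D
111 -> D
110 -> C
111 -> D
111 -> D
10 -> B


Result: DDCDDB


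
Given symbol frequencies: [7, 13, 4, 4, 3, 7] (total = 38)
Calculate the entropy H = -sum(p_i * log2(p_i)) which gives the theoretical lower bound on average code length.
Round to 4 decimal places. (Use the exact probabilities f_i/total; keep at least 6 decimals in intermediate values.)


Per-symbol terms -p_i * log2(p_i) with p_i = f_i/38:
  p = 7/38 = 0.184211: log2(p) = -2.440573, -p*log2(p) = 0.449579
  p = 13/38 = 0.342105: log2(p) = -1.547488, -p*log2(p) = 0.529404
  p = 4/38 = 0.105263: log2(p) = -3.247928, -p*log2(p) = 0.341887
  p = 4/38 = 0.105263: log2(p) = -3.247928, -p*log2(p) = 0.341887
  p = 3/38 = 0.078947: log2(p) = -3.662965, -p*log2(p) = 0.289181
  p = 7/38 = 0.184211: log2(p) = -2.440573, -p*log2(p) = 0.449579
H = 0.449579 + 0.529404 + 0.341887 + 0.341887 + 0.289181 + 0.449579 = 2.401517

H = 2.4015 bits/symbol


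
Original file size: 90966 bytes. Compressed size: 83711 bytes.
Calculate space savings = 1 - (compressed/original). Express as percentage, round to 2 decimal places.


ratio = compressed/original = 83711/90966 = 0.920245
savings = 1 - ratio = 1 - 0.920245 = 0.079755
as a percentage: 0.079755 * 100 = 7.98%

Space savings = 1 - 83711/90966 = 7.98%
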